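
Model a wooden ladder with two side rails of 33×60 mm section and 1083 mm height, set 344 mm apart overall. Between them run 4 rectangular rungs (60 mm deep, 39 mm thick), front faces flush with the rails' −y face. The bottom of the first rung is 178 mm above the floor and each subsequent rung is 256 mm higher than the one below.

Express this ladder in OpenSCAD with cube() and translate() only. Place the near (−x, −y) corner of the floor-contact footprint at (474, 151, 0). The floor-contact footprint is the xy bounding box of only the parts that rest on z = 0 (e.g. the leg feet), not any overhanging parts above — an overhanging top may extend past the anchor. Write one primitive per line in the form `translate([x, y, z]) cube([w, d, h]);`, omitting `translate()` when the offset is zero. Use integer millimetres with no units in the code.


translate([474, 151, 0]) cube([33, 60, 1083]);
translate([785, 151, 0]) cube([33, 60, 1083]);
translate([507, 151, 178]) cube([278, 60, 39]);
translate([507, 151, 434]) cube([278, 60, 39]);
translate([507, 151, 690]) cube([278, 60, 39]);
translate([507, 151, 946]) cube([278, 60, 39]);


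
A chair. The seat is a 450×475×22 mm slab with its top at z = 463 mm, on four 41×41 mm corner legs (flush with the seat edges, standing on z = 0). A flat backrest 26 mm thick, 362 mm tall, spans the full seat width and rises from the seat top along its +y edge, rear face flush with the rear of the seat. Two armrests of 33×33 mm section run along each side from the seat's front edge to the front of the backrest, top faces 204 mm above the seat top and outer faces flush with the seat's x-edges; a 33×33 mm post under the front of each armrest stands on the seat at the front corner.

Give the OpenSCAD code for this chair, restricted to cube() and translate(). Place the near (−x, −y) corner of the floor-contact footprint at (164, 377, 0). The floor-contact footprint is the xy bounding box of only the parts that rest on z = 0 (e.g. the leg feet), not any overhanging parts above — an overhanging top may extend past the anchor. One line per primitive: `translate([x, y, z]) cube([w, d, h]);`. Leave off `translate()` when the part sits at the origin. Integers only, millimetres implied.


// leg_h = 463 - 22 = 441
// arm post h = 204 - 33 = 171
translate([164, 377, 441]) cube([450, 475, 22]);
translate([164, 377, 0]) cube([41, 41, 441]);
translate([573, 377, 0]) cube([41, 41, 441]);
translate([164, 811, 0]) cube([41, 41, 441]);
translate([573, 811, 0]) cube([41, 41, 441]);
translate([164, 826, 463]) cube([450, 26, 362]);
translate([164, 377, 634]) cube([33, 449, 33]);
translate([581, 377, 634]) cube([33, 449, 33]);
translate([164, 377, 463]) cube([33, 33, 171]);
translate([581, 377, 463]) cube([33, 33, 171]);


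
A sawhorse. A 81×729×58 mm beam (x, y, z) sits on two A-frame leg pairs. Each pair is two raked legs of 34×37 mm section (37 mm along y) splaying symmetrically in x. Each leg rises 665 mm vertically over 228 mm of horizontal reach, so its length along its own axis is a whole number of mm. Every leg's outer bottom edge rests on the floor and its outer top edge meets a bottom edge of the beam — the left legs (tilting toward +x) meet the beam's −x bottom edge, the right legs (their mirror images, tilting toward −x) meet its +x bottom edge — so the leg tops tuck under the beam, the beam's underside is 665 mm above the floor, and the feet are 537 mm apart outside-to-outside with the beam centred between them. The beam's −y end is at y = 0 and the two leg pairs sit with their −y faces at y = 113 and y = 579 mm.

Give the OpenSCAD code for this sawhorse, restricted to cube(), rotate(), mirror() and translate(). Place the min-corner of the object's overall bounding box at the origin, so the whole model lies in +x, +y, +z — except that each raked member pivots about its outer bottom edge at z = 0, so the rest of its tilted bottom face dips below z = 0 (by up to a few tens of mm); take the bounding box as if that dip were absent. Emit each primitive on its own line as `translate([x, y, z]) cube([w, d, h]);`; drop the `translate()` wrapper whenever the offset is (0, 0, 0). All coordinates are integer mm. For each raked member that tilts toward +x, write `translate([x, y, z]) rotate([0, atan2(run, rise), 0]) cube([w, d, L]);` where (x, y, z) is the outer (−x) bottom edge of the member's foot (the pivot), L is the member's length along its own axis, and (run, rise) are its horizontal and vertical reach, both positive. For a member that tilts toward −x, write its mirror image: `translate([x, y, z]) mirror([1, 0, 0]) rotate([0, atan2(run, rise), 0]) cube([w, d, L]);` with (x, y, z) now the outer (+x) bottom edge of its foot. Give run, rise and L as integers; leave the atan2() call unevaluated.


translate([228, 0, 665]) cube([81, 729, 58]);
translate([0, 113, 0]) rotate([0, atan2(228, 665), 0]) cube([34, 37, 703]);
translate([537, 113, 0]) mirror([1, 0, 0]) rotate([0, atan2(228, 665), 0]) cube([34, 37, 703]);
translate([0, 579, 0]) rotate([0, atan2(228, 665), 0]) cube([34, 37, 703]);
translate([537, 579, 0]) mirror([1, 0, 0]) rotate([0, atan2(228, 665), 0]) cube([34, 37, 703]);


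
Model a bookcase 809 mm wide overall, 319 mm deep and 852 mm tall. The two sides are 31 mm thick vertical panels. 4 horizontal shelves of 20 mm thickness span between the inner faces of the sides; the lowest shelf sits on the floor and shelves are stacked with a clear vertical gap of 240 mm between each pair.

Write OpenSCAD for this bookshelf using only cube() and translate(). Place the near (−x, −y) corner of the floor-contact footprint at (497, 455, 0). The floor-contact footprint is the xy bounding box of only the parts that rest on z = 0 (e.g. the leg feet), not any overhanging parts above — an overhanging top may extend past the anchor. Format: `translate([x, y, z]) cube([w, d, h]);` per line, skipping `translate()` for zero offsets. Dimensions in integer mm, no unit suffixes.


translate([497, 455, 0]) cube([31, 319, 852]);
translate([1275, 455, 0]) cube([31, 319, 852]);
translate([528, 455, 0]) cube([747, 319, 20]);
translate([528, 455, 260]) cube([747, 319, 20]);
translate([528, 455, 520]) cube([747, 319, 20]);
translate([528, 455, 780]) cube([747, 319, 20]);


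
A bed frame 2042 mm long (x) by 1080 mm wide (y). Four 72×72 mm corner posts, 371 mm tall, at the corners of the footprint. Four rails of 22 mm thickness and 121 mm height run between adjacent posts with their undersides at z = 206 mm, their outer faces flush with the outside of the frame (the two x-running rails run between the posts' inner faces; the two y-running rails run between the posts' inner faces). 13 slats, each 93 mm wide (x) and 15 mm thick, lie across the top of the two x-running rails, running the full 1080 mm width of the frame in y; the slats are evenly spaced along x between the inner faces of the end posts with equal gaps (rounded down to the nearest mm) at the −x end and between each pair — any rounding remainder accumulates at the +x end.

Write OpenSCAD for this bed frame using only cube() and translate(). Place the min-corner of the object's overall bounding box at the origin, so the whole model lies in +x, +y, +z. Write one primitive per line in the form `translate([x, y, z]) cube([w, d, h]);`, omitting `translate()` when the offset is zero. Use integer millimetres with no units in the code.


cube([72, 72, 371]);
translate([0, 1008, 0]) cube([72, 72, 371]);
translate([1970, 0, 0]) cube([72, 72, 371]);
translate([1970, 1008, 0]) cube([72, 72, 371]);
translate([72, 0, 206]) cube([1898, 22, 121]);
translate([72, 1058, 206]) cube([1898, 22, 121]);
translate([0, 72, 206]) cube([22, 936, 121]);
translate([2020, 72, 206]) cube([22, 936, 121]);
translate([121, 0, 327]) cube([93, 1080, 15]);
translate([263, 0, 327]) cube([93, 1080, 15]);
translate([405, 0, 327]) cube([93, 1080, 15]);
translate([547, 0, 327]) cube([93, 1080, 15]);
translate([689, 0, 327]) cube([93, 1080, 15]);
translate([831, 0, 327]) cube([93, 1080, 15]);
translate([973, 0, 327]) cube([93, 1080, 15]);
translate([1115, 0, 327]) cube([93, 1080, 15]);
translate([1257, 0, 327]) cube([93, 1080, 15]);
translate([1399, 0, 327]) cube([93, 1080, 15]);
translate([1541, 0, 327]) cube([93, 1080, 15]);
translate([1683, 0, 327]) cube([93, 1080, 15]);
translate([1825, 0, 327]) cube([93, 1080, 15]);


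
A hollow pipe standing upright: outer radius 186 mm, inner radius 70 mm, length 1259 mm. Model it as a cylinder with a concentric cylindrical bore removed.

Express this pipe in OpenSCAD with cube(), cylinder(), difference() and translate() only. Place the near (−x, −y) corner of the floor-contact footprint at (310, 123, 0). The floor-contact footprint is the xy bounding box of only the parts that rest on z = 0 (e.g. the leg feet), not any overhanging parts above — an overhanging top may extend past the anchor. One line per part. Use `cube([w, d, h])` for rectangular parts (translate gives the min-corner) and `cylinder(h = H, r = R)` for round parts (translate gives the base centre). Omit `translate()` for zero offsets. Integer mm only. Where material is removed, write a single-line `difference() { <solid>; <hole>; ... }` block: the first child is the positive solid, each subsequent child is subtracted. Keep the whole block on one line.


difference() { translate([496, 309, 0]) cylinder(h = 1259, r = 186); translate([496, 309, 0]) cylinder(h = 1259, r = 70); }


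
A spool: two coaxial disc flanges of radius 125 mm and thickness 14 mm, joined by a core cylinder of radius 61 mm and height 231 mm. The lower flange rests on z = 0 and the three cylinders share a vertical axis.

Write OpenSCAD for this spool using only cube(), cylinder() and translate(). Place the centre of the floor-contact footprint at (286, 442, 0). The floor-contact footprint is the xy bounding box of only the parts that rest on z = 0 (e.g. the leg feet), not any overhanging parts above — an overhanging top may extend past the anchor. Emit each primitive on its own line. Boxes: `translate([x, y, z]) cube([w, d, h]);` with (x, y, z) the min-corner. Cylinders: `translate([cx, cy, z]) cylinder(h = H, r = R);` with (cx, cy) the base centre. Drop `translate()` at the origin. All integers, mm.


translate([286, 442, 0]) cylinder(h = 14, r = 125);
translate([286, 442, 14]) cylinder(h = 231, r = 61);
translate([286, 442, 245]) cylinder(h = 14, r = 125);


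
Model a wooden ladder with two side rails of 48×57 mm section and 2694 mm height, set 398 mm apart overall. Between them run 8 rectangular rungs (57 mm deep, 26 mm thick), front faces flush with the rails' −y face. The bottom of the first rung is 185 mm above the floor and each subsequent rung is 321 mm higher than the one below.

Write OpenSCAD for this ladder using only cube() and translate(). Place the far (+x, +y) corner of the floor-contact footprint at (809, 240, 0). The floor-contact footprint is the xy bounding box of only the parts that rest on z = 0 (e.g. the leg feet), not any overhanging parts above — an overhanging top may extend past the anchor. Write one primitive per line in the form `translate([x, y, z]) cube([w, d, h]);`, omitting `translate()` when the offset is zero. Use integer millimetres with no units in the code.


translate([411, 183, 0]) cube([48, 57, 2694]);
translate([761, 183, 0]) cube([48, 57, 2694]);
translate([459, 183, 185]) cube([302, 57, 26]);
translate([459, 183, 506]) cube([302, 57, 26]);
translate([459, 183, 827]) cube([302, 57, 26]);
translate([459, 183, 1148]) cube([302, 57, 26]);
translate([459, 183, 1469]) cube([302, 57, 26]);
translate([459, 183, 1790]) cube([302, 57, 26]);
translate([459, 183, 2111]) cube([302, 57, 26]);
translate([459, 183, 2432]) cube([302, 57, 26]);


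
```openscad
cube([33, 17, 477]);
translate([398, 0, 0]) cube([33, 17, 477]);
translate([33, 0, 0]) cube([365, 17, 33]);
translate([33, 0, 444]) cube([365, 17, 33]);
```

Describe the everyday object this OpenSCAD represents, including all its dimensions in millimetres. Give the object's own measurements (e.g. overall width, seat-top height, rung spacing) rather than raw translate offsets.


A rectangular picture frame lying in the x–z plane (depth along y). The opening is 365 mm wide (x) by 411 mm tall (z), surrounded by a border 33 mm wide on all four sides. The frame is 17 mm deep and is made of two full-height vertical stiles with two horizontal rails fitted between them.


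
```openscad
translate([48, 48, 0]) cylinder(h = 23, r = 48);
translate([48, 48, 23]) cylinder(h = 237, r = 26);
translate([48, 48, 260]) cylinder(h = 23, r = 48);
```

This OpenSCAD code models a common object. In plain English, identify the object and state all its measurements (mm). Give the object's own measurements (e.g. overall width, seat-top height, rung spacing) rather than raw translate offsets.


A spool: two coaxial disc flanges of radius 48 mm and thickness 23 mm, joined by a core cylinder of radius 26 mm and height 237 mm. The lower flange rests on z = 0 and the three cylinders share a vertical axis.


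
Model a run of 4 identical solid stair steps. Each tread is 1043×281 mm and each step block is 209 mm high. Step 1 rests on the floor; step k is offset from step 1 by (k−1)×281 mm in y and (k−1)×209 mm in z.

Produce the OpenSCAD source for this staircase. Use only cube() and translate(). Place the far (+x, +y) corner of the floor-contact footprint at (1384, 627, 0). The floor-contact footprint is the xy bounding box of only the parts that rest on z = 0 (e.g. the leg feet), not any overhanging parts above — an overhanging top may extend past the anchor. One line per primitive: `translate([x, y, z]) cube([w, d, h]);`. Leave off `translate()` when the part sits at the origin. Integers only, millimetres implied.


translate([341, 346, 0]) cube([1043, 281, 209]);
translate([341, 627, 209]) cube([1043, 281, 209]);
translate([341, 908, 418]) cube([1043, 281, 209]);
translate([341, 1189, 627]) cube([1043, 281, 209]);


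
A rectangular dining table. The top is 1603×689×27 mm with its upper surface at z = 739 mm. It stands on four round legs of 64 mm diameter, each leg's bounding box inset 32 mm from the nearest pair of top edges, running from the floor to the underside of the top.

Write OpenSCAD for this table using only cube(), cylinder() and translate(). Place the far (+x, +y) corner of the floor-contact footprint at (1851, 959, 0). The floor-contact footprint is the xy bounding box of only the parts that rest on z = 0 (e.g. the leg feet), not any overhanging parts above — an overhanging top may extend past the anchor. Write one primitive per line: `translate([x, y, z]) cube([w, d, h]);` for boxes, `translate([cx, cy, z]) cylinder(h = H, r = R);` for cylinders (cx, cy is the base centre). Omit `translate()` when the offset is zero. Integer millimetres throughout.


translate([280, 302, 712]) cube([1603, 689, 27]);
translate([344, 366, 0]) cylinder(h = 712, r = 32);
translate([1819, 366, 0]) cylinder(h = 712, r = 32);
translate([344, 927, 0]) cylinder(h = 712, r = 32);
translate([1819, 927, 0]) cylinder(h = 712, r = 32);


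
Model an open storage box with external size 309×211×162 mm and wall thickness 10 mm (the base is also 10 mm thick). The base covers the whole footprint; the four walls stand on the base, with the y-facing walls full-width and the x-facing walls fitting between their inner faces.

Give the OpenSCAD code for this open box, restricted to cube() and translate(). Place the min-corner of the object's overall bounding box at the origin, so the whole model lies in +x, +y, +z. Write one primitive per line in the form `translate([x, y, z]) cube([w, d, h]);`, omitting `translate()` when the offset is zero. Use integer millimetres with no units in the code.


cube([309, 211, 10]);
translate([0, 0, 10]) cube([309, 10, 152]);
translate([0, 201, 10]) cube([309, 10, 152]);
translate([0, 10, 10]) cube([10, 191, 152]);
translate([299, 10, 10]) cube([10, 191, 152]);


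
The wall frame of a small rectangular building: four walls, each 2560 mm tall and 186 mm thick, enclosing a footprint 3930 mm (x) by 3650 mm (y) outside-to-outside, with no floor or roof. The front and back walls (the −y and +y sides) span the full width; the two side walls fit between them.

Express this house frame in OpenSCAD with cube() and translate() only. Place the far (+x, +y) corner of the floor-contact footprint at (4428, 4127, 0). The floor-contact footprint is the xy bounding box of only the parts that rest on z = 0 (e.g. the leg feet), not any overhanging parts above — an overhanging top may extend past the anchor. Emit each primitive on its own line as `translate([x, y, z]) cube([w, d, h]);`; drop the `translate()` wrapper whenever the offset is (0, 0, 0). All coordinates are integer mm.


translate([498, 477, 0]) cube([3930, 186, 2560]);
translate([498, 3941, 0]) cube([3930, 186, 2560]);
translate([498, 663, 0]) cube([186, 3278, 2560]);
translate([4242, 663, 0]) cube([186, 3278, 2560]);


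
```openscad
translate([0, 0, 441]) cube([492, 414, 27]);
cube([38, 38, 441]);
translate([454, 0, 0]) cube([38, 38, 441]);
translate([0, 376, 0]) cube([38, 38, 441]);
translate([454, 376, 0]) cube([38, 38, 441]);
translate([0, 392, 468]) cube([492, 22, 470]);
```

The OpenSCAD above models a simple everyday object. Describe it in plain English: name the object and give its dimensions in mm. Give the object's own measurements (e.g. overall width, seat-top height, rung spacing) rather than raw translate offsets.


A chair. The seat is a 492×414×27 mm slab with its top at z = 468 mm, on four 38×38 mm corner legs (flush with the seat edges, standing on z = 0). A flat backrest 22 mm thick, 470 mm tall, spans the full seat width and rises from the seat top along its +y edge, rear face flush with the rear of the seat.


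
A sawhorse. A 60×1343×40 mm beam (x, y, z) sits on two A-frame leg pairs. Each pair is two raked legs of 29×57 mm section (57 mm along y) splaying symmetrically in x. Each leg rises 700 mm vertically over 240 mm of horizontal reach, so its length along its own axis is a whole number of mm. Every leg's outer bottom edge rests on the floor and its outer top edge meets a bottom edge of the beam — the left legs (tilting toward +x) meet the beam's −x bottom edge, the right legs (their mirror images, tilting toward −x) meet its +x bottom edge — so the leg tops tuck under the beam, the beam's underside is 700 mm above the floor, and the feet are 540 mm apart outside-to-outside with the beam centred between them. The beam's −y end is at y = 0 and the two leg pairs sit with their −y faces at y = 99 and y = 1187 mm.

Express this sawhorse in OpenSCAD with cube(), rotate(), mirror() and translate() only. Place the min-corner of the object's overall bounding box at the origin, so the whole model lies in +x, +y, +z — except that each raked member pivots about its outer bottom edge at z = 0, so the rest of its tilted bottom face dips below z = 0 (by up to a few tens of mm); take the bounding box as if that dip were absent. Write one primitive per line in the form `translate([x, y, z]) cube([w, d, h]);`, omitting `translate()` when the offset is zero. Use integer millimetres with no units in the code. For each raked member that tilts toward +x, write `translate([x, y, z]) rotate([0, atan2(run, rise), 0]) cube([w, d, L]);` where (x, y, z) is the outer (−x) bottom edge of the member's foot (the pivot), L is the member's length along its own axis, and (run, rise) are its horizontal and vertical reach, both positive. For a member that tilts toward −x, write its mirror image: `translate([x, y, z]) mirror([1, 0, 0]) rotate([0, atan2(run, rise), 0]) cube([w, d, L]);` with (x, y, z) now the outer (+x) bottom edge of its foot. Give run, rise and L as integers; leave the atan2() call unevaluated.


// leg length = √(240² + 700²) = 740
// right-leg outer foot x = 2·240 + 60 = 540
// beam min-corner = (240, 0, 700)
translate([240, 0, 700]) cube([60, 1343, 40]);
translate([0, 99, 0]) rotate([0, atan2(240, 700), 0]) cube([29, 57, 740]);
translate([540, 99, 0]) mirror([1, 0, 0]) rotate([0, atan2(240, 700), 0]) cube([29, 57, 740]);
translate([0, 1187, 0]) rotate([0, atan2(240, 700), 0]) cube([29, 57, 740]);
translate([540, 1187, 0]) mirror([1, 0, 0]) rotate([0, atan2(240, 700), 0]) cube([29, 57, 740]);


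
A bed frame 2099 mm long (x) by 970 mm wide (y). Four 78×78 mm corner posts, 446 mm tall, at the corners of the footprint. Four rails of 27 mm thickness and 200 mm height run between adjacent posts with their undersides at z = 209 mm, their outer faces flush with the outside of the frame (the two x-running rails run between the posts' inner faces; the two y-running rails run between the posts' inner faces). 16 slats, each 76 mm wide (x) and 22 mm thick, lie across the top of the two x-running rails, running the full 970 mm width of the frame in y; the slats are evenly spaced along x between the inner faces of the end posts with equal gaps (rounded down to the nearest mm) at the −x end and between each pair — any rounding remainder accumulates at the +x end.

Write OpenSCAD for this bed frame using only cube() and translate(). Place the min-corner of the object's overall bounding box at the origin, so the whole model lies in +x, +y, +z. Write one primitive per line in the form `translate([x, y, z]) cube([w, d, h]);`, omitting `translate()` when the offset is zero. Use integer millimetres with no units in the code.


cube([78, 78, 446]);
translate([0, 892, 0]) cube([78, 78, 446]);
translate([2021, 0, 0]) cube([78, 78, 446]);
translate([2021, 892, 0]) cube([78, 78, 446]);
translate([78, 0, 209]) cube([1943, 27, 200]);
translate([78, 943, 209]) cube([1943, 27, 200]);
translate([0, 78, 209]) cube([27, 814, 200]);
translate([2072, 78, 209]) cube([27, 814, 200]);
translate([120, 0, 409]) cube([76, 970, 22]);
translate([238, 0, 409]) cube([76, 970, 22]);
translate([356, 0, 409]) cube([76, 970, 22]);
translate([474, 0, 409]) cube([76, 970, 22]);
translate([592, 0, 409]) cube([76, 970, 22]);
translate([710, 0, 409]) cube([76, 970, 22]);
translate([828, 0, 409]) cube([76, 970, 22]);
translate([946, 0, 409]) cube([76, 970, 22]);
translate([1064, 0, 409]) cube([76, 970, 22]);
translate([1182, 0, 409]) cube([76, 970, 22]);
translate([1300, 0, 409]) cube([76, 970, 22]);
translate([1418, 0, 409]) cube([76, 970, 22]);
translate([1536, 0, 409]) cube([76, 970, 22]);
translate([1654, 0, 409]) cube([76, 970, 22]);
translate([1772, 0, 409]) cube([76, 970, 22]);
translate([1890, 0, 409]) cube([76, 970, 22]);


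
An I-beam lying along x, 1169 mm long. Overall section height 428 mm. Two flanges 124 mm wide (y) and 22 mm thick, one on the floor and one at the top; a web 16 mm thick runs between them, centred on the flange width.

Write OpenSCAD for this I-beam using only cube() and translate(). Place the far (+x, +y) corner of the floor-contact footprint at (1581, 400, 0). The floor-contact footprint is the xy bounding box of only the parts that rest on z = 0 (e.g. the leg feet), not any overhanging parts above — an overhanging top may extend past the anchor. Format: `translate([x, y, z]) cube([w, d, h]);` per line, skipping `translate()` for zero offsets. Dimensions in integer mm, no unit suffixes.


translate([412, 276, 0]) cube([1169, 124, 22]);
translate([412, 330, 22]) cube([1169, 16, 384]);
translate([412, 276, 406]) cube([1169, 124, 22]);


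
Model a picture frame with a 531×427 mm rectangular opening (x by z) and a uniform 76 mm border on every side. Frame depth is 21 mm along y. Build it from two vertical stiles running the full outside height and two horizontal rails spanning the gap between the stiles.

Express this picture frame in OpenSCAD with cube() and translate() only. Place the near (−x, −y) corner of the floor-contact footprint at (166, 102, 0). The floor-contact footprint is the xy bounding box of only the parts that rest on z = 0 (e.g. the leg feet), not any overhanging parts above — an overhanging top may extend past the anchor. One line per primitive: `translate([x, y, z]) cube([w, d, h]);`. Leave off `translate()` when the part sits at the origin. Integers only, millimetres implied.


translate([166, 102, 0]) cube([76, 21, 579]);
translate([773, 102, 0]) cube([76, 21, 579]);
translate([242, 102, 0]) cube([531, 21, 76]);
translate([242, 102, 503]) cube([531, 21, 76]);


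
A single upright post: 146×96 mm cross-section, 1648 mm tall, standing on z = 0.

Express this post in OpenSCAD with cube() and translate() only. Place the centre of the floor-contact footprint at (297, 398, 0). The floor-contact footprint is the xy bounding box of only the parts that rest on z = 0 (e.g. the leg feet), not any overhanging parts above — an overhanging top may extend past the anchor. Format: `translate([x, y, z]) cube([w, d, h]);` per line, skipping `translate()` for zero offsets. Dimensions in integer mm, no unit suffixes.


translate([224, 350, 0]) cube([146, 96, 1648]);


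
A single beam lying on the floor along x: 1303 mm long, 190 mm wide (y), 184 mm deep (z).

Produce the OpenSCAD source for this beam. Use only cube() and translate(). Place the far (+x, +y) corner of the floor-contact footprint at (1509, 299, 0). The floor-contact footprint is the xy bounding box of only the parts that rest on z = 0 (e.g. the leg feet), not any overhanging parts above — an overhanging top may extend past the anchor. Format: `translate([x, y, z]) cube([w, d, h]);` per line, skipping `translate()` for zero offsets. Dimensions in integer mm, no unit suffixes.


translate([206, 109, 0]) cube([1303, 190, 184]);


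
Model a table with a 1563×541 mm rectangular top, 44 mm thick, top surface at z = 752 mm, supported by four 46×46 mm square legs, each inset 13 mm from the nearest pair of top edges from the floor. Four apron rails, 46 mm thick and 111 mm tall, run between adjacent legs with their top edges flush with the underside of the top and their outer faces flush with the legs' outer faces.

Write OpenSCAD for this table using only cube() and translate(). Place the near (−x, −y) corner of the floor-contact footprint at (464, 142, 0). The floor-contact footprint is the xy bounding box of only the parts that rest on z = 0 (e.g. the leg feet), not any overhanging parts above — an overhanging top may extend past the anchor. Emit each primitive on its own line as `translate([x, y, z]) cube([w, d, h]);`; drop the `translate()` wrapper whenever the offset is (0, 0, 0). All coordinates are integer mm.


translate([451, 129, 708]) cube([1563, 541, 44]);
translate([464, 142, 0]) cube([46, 46, 708]);
translate([1955, 142, 0]) cube([46, 46, 708]);
translate([464, 611, 0]) cube([46, 46, 708]);
translate([1955, 611, 0]) cube([46, 46, 708]);
translate([510, 142, 597]) cube([1445, 46, 111]);
translate([510, 611, 597]) cube([1445, 46, 111]);
translate([464, 188, 597]) cube([46, 423, 111]);
translate([1955, 188, 597]) cube([46, 423, 111]);


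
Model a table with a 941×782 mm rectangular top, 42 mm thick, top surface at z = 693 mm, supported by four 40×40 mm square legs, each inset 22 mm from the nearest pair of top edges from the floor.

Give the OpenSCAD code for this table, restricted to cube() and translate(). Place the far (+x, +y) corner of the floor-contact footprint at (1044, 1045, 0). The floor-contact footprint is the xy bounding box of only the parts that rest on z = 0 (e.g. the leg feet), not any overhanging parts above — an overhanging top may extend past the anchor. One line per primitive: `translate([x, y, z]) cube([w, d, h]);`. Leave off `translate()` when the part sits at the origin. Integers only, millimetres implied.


// leg_h = 693 - 42 = 651
translate([125, 285, 651]) cube([941, 782, 42]);
translate([147, 307, 0]) cube([40, 40, 651]);
translate([1004, 307, 0]) cube([40, 40, 651]);
translate([147, 1005, 0]) cube([40, 40, 651]);
translate([1004, 1005, 0]) cube([40, 40, 651]);


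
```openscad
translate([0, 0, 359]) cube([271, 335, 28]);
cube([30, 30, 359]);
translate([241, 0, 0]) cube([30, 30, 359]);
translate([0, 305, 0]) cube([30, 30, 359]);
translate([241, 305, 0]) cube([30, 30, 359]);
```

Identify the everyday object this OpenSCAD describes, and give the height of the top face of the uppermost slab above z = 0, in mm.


A stool. The seat height is 387 mm.

A 271×335×28 slab at z = 359 on four corner posts — a stool. The seat top is 359 + 28 = 387 mm.


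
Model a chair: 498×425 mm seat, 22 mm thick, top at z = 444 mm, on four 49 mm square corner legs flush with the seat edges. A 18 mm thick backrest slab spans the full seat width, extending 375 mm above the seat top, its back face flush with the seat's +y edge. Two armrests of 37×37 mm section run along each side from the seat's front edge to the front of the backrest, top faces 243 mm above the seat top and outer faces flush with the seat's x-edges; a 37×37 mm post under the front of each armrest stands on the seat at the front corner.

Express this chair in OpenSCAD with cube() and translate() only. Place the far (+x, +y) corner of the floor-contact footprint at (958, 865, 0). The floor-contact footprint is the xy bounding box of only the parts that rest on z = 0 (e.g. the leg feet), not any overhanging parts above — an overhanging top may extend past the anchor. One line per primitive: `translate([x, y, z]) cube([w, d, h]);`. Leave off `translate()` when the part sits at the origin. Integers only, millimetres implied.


// leg_h = 444 - 22 = 422
// arm post h = 243 - 37 = 206
translate([460, 440, 422]) cube([498, 425, 22]);
translate([460, 440, 0]) cube([49, 49, 422]);
translate([909, 440, 0]) cube([49, 49, 422]);
translate([460, 816, 0]) cube([49, 49, 422]);
translate([909, 816, 0]) cube([49, 49, 422]);
translate([460, 847, 444]) cube([498, 18, 375]);
translate([460, 440, 650]) cube([37, 407, 37]);
translate([921, 440, 650]) cube([37, 407, 37]);
translate([460, 440, 444]) cube([37, 37, 206]);
translate([921, 440, 444]) cube([37, 37, 206]);


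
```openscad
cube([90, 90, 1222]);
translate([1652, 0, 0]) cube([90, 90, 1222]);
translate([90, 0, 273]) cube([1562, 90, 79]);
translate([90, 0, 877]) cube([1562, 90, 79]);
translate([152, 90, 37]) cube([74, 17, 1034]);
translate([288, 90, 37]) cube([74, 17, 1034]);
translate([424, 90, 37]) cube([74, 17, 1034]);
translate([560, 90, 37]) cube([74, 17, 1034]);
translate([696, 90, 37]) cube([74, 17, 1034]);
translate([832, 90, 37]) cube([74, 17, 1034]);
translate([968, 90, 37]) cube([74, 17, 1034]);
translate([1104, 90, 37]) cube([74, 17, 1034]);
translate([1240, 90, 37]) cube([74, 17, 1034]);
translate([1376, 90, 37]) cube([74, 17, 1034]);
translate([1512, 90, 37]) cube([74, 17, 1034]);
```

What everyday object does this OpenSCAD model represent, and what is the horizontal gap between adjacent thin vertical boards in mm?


A fence section. The picket gap is 62 mm.

Two posts, two rails, 11 pickets — a fence section. Span 1562 mm holds 11 pickets of 74 mm with 12 equal gaps: ⌊(1562 − 11·74) / 12⌋ = 62 mm.


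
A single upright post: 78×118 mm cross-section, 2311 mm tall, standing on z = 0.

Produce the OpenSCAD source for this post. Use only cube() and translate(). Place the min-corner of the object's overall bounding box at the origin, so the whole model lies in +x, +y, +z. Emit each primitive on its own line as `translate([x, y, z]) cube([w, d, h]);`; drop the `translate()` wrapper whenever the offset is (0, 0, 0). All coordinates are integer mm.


cube([78, 118, 2311]);


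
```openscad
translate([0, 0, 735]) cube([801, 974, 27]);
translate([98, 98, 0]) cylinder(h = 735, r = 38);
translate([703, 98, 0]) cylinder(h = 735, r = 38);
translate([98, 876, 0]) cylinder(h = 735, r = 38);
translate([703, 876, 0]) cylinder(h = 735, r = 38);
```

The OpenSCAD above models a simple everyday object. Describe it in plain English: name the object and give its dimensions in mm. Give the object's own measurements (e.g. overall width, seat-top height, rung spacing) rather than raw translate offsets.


A table: top 801 mm (x) × 974 mm (y), 27 mm thick, upper face at z = 762 mm, on four round legs of 76 mm diameter, each leg's bounding box inset 60 mm from the nearest pair of top edges from z = 0 to the bottom of the top.


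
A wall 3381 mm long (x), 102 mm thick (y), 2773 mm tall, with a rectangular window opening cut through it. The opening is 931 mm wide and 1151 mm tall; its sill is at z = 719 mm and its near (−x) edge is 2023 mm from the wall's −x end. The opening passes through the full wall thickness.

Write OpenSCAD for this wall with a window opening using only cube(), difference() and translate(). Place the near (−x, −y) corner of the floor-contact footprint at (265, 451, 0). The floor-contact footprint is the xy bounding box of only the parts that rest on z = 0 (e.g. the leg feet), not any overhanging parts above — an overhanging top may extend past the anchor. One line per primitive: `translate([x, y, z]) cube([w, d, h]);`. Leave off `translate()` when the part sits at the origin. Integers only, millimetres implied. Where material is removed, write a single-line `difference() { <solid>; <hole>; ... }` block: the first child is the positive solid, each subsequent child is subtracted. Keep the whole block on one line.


difference() { translate([265, 451, 0]) cube([3381, 102, 2773]); translate([2288, 451, 719]) cube([931, 102, 1151]); }


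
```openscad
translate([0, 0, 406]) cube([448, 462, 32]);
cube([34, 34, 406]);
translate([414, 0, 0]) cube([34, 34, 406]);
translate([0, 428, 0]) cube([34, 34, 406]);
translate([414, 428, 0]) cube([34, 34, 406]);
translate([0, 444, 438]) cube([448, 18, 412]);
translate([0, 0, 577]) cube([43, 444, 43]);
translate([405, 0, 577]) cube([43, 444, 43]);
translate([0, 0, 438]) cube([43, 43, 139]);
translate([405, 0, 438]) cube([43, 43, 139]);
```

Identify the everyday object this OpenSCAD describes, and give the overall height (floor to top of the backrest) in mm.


A chair. The overall height is 850 mm.

A slab on four corner posts with a tall panel at the back — a chair. The seat slab sits at z = 406 with thickness 32, and the 412 mm backrest starts at the seat top, so the overall height is 406 + 32 + 412 = 850 mm.


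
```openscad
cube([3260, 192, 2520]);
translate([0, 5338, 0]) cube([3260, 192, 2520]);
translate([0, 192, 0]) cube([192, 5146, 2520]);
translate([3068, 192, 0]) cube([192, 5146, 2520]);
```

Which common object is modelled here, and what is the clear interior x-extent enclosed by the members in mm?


A house (or room) frame. The interior width is 2876 mm.

Four 2520 mm walls enclosing a rectangle with no floor or roof — a room or house frame. Outside width is 3260 mm and wall thickness is 192 mm, so the interior width is 3260 − 2 × 192 = 2876 mm.


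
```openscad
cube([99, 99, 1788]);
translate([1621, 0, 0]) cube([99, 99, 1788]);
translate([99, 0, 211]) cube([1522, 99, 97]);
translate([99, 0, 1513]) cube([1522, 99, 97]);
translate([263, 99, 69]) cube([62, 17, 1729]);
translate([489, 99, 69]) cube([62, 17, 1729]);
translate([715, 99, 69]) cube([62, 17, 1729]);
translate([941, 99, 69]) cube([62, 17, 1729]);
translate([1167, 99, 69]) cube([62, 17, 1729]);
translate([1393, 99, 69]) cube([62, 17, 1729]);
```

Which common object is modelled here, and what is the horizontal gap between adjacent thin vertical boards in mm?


A fence section. The picket gap is 164 mm.

Two posts, two rails, 6 pickets — a fence section. Span 1522 mm holds 6 pickets of 62 mm with 7 equal gaps: ⌊(1522 − 6·62) / 7⌋ = 164 mm.


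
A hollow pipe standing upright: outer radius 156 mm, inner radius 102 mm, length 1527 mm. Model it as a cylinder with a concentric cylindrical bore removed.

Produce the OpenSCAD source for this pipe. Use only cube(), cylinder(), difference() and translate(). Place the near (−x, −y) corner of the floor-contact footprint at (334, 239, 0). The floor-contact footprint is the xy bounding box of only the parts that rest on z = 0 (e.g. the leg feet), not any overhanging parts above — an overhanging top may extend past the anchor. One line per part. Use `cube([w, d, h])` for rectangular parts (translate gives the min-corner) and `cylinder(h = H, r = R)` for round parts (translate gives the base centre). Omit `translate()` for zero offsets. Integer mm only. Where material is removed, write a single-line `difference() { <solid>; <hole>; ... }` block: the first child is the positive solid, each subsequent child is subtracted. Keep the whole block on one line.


difference() { translate([490, 395, 0]) cylinder(h = 1527, r = 156); translate([490, 395, 0]) cylinder(h = 1527, r = 102); }


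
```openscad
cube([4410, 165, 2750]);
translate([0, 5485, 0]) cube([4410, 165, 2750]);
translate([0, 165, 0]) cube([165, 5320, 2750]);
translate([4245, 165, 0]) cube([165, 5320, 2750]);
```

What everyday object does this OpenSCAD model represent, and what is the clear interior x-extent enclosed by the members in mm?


A house (or room) frame. The interior width is 4080 mm.

Four 2750 mm walls enclosing a rectangle with no floor or roof — a room or house frame. Outside width is 4410 mm and wall thickness is 165 mm, so the interior width is 4410 − 2 × 165 = 4080 mm.


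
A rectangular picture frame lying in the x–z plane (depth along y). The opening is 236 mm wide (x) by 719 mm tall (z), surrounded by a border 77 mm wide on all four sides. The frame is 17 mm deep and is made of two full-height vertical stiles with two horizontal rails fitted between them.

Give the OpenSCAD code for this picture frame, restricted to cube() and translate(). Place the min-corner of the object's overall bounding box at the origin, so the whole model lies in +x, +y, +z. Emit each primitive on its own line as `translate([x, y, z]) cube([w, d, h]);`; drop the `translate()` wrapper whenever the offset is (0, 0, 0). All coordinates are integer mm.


cube([77, 17, 873]);
translate([313, 0, 0]) cube([77, 17, 873]);
translate([77, 0, 0]) cube([236, 17, 77]);
translate([77, 0, 796]) cube([236, 17, 77]);


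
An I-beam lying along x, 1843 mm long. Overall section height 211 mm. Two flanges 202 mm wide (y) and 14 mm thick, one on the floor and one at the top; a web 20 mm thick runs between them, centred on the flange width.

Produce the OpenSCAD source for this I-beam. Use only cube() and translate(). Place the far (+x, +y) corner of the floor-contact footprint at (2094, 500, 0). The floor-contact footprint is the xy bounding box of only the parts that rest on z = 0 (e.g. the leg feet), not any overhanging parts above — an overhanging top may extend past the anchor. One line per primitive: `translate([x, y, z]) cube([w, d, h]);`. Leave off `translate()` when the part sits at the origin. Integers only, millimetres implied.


translate([251, 298, 0]) cube([1843, 202, 14]);
translate([251, 389, 14]) cube([1843, 20, 183]);
translate([251, 298, 197]) cube([1843, 202, 14]);


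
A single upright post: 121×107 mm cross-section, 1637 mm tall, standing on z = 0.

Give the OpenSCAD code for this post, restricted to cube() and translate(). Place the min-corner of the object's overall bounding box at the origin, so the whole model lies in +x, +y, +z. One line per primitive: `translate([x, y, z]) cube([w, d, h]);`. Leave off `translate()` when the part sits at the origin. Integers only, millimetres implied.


cube([121, 107, 1637]);


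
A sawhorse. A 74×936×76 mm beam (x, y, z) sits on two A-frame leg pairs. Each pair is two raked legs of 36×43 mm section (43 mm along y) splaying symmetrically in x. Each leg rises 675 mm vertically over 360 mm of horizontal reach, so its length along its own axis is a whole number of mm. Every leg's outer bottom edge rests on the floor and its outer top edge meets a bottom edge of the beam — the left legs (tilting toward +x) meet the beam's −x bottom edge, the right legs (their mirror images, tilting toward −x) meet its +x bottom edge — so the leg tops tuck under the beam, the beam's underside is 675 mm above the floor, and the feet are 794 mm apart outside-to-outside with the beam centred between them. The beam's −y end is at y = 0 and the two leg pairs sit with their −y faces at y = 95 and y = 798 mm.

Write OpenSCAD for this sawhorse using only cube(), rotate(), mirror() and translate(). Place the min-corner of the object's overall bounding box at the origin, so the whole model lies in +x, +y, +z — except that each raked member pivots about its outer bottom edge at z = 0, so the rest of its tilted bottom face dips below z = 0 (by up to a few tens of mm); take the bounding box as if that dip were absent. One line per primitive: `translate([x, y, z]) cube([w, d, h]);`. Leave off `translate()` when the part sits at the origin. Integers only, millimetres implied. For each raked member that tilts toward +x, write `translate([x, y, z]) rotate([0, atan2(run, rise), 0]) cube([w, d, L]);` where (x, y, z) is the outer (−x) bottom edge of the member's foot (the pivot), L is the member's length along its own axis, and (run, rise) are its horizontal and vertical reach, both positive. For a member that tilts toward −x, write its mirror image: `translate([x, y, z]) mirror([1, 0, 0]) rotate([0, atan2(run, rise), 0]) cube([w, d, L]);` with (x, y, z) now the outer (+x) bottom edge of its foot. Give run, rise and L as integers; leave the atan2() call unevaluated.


// leg length = √(360² + 675²) = 765
// right-leg outer foot x = 2·360 + 74 = 794
// beam min-corner = (360, 0, 675)
translate([360, 0, 675]) cube([74, 936, 76]);
translate([0, 95, 0]) rotate([0, atan2(360, 675), 0]) cube([36, 43, 765]);
translate([794, 95, 0]) mirror([1, 0, 0]) rotate([0, atan2(360, 675), 0]) cube([36, 43, 765]);
translate([0, 798, 0]) rotate([0, atan2(360, 675), 0]) cube([36, 43, 765]);
translate([794, 798, 0]) mirror([1, 0, 0]) rotate([0, atan2(360, 675), 0]) cube([36, 43, 765]);
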